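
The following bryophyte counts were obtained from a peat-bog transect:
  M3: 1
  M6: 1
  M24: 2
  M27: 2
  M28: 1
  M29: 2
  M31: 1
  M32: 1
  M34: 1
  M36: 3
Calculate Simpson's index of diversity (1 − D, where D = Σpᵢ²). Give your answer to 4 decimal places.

Total N = 1+1+2+2+1+2+1+1+1+3 = 15, so the proportions are 0.066667, 0.066667, 0.133333, 0.133333, 0.066667, 0.133333, 0.066667, 0.066667, 0.066667, 0.2 (working shown to 6 dp, full precision carried).
D = 0.066667² + 0.066667² + 0.133333² + 0.133333² + 0.066667² + 0.133333² + 0.066667² + 0.066667² + 0.066667² + 0.2² = 0.004444 + 0.004444 + 0.017778 + 0.017778 + 0.004444 + 0.017778 + 0.004444 + 0.004444 + 0.004444 + 0.040000 = 0.120000.
So 1 − D = 0.880000, i.e. 0.8800 to 4 decimal places.

0.8800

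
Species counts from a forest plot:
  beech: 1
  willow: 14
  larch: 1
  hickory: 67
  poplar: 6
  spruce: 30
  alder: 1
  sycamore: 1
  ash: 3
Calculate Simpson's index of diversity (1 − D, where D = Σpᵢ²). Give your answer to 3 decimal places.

0.634

Total N = 1+14+1+67+6+30+1+1+3 = 124, so the proportions are 0.00806, 0.1129, 0.00806, 0.54032, 0.04839, 0.24194, 0.00806, 0.00806, 0.02419 (working shown to 5 dp, full precision carried).
D = 0.00806² + 0.1129² + 0.00806² + 0.54032² + 0.04839² + 0.24194² + 0.00806² + 0.00806² + 0.02419² = 0.00007 + 0.01275 + 0.00007 + 0.29195 + 0.00234 + 0.05853 + 0.00007 + 0.00007 + 0.00059 = 0.36642.
So 1 − D = 0.63358, i.e. 0.634 to 3 decimal places.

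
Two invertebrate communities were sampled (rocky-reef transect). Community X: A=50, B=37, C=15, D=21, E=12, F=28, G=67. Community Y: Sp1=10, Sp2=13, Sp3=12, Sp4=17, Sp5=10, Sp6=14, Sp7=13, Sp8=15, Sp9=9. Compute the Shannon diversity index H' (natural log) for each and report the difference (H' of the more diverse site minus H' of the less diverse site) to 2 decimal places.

Community X: N=230, proportions 0.2174, 0.1609, 0.0652, 0.0913, 0.0522, 0.1217, 0.2913, giving H' = 1.7920 (working shown to 4 dp, full precision carried).
Community Y: N=113, proportions 0.0885, 0.115, 0.1062, 0.1504, 0.0885, 0.1239, 0.115, 0.1327, 0.0796, giving H' = 2.1781.
Difference = |1.7920 − 2.1781| = 0.3861, i.e. 0.39 to 2 decimal places.

0.39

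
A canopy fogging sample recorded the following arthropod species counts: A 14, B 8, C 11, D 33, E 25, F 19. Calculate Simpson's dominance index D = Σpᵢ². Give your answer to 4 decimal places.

0.2030

Total N = 14+8+11+33+25+19 = 110, so the proportions are 0.127273, 0.072727, 0.1, 0.3, 0.227273, 0.172727 (working shown to 6 dp, full precision carried).
D = 0.127273² + 0.072727² + 0.1² + 0.3² + 0.227273² + 0.172727² = 0.016198 + 0.005289 + 0.010000 + 0.090000 + 0.051653 + 0.029835 = 0.202975.
To 4 decimal places, D = 0.2030.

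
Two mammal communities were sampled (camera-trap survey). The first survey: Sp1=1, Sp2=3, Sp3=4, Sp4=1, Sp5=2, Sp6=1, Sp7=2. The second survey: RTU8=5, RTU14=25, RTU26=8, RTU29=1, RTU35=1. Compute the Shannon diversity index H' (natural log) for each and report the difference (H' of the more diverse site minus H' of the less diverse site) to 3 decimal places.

0.750

The first survey: N=14, proportions 0.07143, 0.21429, 0.28571, 0.07143, 0.14286, 0.07143, 0.14286, giving H' = 1.80951 (working shown to 5 dp, full precision carried).
The second survey: N=40, proportions 0.125, 0.625, 0.2, 0.025, 0.025, giving H' = 1.06001.
Difference = |1.80951 − 1.06001| = 0.74950, i.e. 0.750 to 3 decimal places.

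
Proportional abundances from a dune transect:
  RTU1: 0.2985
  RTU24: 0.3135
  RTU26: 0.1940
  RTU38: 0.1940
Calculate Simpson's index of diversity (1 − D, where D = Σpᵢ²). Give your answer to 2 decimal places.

0.74

D = 0.2985² + 0.3135² + 0.194² + 0.194² = 0.0891 + 0.0983 + 0.0376 + 0.0376 = 0.2627 (working shown to 4 dp, full precision carried).
So 1 − D = 0.7373, i.e. 0.74 to 2 decimal places.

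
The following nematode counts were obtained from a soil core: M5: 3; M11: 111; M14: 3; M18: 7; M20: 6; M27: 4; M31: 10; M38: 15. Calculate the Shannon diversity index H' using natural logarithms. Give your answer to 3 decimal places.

1.151

Total N = 3+111+3+7+6+4+10+15 = 159, so the proportions are 0.01887, 0.69811, 0.01887, 0.04403, 0.03774, 0.02516, 0.06289, 0.09434 (working shown to 5 dp, full precision carried).
Each pᵢ ln pᵢ term: 0.01887×(-3.97029)=-0.07491, 0.69811×(-0.35937)=-0.25088, 0.01887×(-3.97029)=-0.07491, 0.04403×(-3.12299)=-0.13749, 0.03774×(-3.27714)=-0.12367, 0.02516×(-3.68261)=-0.09264, 0.06289×(-2.76632)=-0.17398, 0.09434×(-2.36085)=-0.22272.
Sum = -1.15121, so H' = 1.151.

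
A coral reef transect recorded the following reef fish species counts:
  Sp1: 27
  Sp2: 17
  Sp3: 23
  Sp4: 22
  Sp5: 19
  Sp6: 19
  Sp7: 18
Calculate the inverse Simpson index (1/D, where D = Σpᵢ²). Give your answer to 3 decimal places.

6.833

Total N = 27+17+23+22+19+19+18 = 145, so the proportions are 0.1862069, 0.1172414, 0.1586207, 0.1517241, 0.1310345, 0.1310345, 0.1241379 (working shown to 7 dp, full precision carried).
D = 0.1862069² + 0.1172414² + 0.1586207² + 0.1517241² + 0.1310345² + 0.1310345² + 0.1241379² = 0.0346730 + 0.0137455 + 0.0251605 + 0.0230202 + 0.0171700 + 0.0171700 + 0.0154102 = 0.1463496.
So 1/D = 6.83295, i.e. 6.833 to 3 decimal places.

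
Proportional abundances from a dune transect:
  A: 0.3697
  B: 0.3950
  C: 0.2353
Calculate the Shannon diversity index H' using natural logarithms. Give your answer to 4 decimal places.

Each pᵢ ln pᵢ term (working shown to 6 dp, full precision carried): 0.3697×(-0.995063)=-0.367875, 0.395×(-0.928870)=-0.366903, 0.2353×(-1.446894)=-0.340454.
Sum = -1.075233, so H' = 1.0752.

1.0752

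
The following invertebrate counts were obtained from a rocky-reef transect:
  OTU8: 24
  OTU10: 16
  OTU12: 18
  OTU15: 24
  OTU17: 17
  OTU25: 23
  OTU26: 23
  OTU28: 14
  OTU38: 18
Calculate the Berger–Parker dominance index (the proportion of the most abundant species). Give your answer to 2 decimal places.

0.14

Total N = 24+16+18+24+17+23+23+14+18 = 177, so the proportions are 0.1356, 0.0904, 0.1017, 0.1356, 0.096, 0.1299, 0.1299, 0.0791, 0.1017 (working shown to 4 dp, full precision carried).
The largest proportion is 0.1356, i.e. d = 0.14 to 2 decimal places.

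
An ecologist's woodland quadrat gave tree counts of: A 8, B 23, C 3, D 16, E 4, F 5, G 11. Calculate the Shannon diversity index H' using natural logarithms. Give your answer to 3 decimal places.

Total N = 8+23+3+16+4+5+11 = 70, so the proportions are 0.11429, 0.32857, 0.04286, 0.22857, 0.05714, 0.07143, 0.15714 (working shown to 5 dp, full precision carried).
Each pᵢ ln pᵢ term: 0.11429×(-2.16905)=-0.24789, 0.32857×(-1.11300)=-0.36570, 0.04286×(-3.14988)=-0.13499, 0.22857×(-1.47591)=-0.33735, 0.05714×(-2.86220)=-0.16355, 0.07143×(-2.63906)=-0.18850, 0.15714×(-1.85060)=-0.29081.
Sum = -1.72880, so H' = 1.729.

1.729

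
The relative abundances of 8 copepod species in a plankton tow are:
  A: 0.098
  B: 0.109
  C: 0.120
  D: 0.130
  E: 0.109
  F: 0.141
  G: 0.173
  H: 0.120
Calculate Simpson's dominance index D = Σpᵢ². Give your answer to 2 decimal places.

0.13

D = 0.098² + 0.109² + 0.12² + 0.13² + 0.109² + 0.141² + 0.173² + 0.12² = 0.0096 + 0.0119 + 0.0144 + 0.0169 + 0.0119 + 0.0199 + 0.0299 + 0.0144 = 0.1289 (working shown to 4 dp, full precision carried).
To 2 decimal places, D = 0.13.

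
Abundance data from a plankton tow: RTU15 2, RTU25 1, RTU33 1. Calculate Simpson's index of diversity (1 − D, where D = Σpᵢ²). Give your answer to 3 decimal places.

Total N = 2+1+1 = 4, so the proportions are 0.5, 0.25, 0.25 (working shown to 5 dp, full precision carried).
D = 0.5² + 0.25² + 0.25² = 0.25000 + 0.06250 + 0.06250 = 0.37500.
So 1 − D = 0.62500, i.e. 0.625 to 3 decimal places.

0.625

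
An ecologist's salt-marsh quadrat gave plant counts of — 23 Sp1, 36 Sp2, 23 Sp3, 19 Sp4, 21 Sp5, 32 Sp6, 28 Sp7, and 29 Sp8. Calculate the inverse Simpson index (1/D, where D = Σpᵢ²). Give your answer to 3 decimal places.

Total N = 23+36+23+19+21+32+28+29 = 211, so the proportions are 0.1090047, 0.1706161, 0.1090047, 0.0900474, 0.0995261, 0.1516588, 0.1327014, 0.1374408 (working shown to 7 dp, full precision carried).
D = 0.1090047² + 0.1706161² + 0.1090047² + 0.0900474² + 0.0995261² + 0.1516588² + 0.1327014² + 0.1374408² = 0.0118820 + 0.0291099 + 0.0118820 + 0.0081085 + 0.0099054 + 0.0230004 + 0.0176097 + 0.0188900 = 0.1303879.
So 1/D = 7.66942, i.e. 7.669 to 3 decimal places.

7.669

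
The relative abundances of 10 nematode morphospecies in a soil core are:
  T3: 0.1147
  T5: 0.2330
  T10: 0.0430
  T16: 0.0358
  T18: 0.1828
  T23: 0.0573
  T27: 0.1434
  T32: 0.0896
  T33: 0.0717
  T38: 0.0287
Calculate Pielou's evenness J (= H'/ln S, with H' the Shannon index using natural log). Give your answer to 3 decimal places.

H' = −Σ pᵢ ln pᵢ = −((-0.24838) + (-0.33942) + (-0.13530) + (-0.11921) + (-0.31064) + (-0.16385) + (-0.27850) + (-0.21615) + (-0.18895) + (-0.10191)) = 2.10230 (working shown to 5 dp, full precision carried).
With S = 10 species, ln S = 2.30259, so J = 2.10230/2.30259 = 0.91302, i.e. 0.913 to 3 decimal places.

0.913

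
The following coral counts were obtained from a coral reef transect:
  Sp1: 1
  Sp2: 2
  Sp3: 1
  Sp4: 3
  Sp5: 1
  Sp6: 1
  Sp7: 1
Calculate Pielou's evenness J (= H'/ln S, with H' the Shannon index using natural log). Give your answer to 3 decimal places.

Total N = 1+2+1+3+1+1+1 = 10, so the proportions are 0.1, 0.2, 0.1, 0.3, 0.1, 0.1, 0.1 (working shown to 5 dp, full precision carried).
H' = −Σ pᵢ ln pᵢ = −((-0.23026) + (-0.32189) + (-0.23026) + (-0.36119) + (-0.23026) + (-0.23026) + (-0.23026)) = 1.83437.
With S = 7 species, ln S = 1.94591, so J = 1.83437/1.94591 = 0.94268, i.e. 0.943 to 3 decimal places.

0.943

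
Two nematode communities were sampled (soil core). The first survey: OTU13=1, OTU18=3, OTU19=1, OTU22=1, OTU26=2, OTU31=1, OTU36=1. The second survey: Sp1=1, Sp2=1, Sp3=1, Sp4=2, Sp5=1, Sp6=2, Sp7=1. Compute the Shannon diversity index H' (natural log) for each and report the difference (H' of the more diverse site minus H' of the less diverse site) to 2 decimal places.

0.05

The first survey: N=10, proportions 0.1, 0.3, 0.1, 0.1, 0.2, 0.1, 0.1, giving H' = 1.8344 (working shown to 4 dp, full precision carried).
The second survey: N=9, proportions 0.1111, 0.1111, 0.1111, 0.2222, 0.1111, 0.2222, 0.1111, giving H' = 1.8892.
Difference = |1.8344 − 1.8892| = 0.0548, i.e. 0.05 to 2 decimal places.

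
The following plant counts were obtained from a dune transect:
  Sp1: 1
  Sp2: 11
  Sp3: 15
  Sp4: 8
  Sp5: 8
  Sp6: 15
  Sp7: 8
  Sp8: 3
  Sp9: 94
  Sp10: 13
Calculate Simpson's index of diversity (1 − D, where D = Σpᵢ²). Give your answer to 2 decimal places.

Total N = 1+11+15+8+8+15+8+3+94+13 = 176, so the proportions are 0.0057, 0.0625, 0.0852, 0.0455, 0.0455, 0.0852, 0.0455, 0.017, 0.5341, 0.0739 (working shown to 4 dp, full precision carried).
D = 0.0057² + 0.0625² + 0.0852² + 0.0455² + 0.0455² + 0.0852² + 0.0455² + 0.017² + 0.5341² + 0.0739² = 0.0000 + 0.0039 + 0.0073 + 0.0021 + 0.0021 + 0.0073 + 0.0021 + 0.0003 + 0.2853 + 0.0055 = 0.3157.
So 1 − D = 0.6843, i.e. 0.68 to 2 decimal places.

0.68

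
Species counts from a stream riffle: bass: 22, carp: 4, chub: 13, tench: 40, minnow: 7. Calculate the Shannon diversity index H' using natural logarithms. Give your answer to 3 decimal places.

1.337

Total N = 22+4+13+40+7 = 86, so the proportions are 0.25581, 0.04651, 0.15116, 0.46512, 0.0814 (working shown to 5 dp, full precision carried).
Each pᵢ ln pᵢ term: 0.25581×(-1.36330)=-0.34875, 0.04651×(-3.06805)=-0.14270, 0.15116×(-1.88940)=-0.28561, 0.46512×(-0.76547)=-0.35603, 0.0814×(-2.50844)=-0.20418.
Sum = -1.33727, so H' = 1.337.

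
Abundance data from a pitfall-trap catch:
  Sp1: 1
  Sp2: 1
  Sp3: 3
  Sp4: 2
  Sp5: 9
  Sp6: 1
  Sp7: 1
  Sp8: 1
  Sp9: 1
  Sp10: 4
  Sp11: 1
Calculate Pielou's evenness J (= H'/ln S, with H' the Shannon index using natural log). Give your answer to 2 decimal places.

Total N = 1+1+3+2+9+1+1+1+1+4+1 = 25, so the proportions are 0.04, 0.04, 0.12, 0.08, 0.36, 0.04, 0.04, 0.04, 0.04, 0.16, 0.04 (working shown to 4 dp, full precision carried).
H' = −Σ pᵢ ln pᵢ = −((-0.1288) + (-0.1288) + (-0.2544) + (-0.2021) + (-0.3678) + (-0.1288) + (-0.1288) + (-0.1288) + (-0.1288) + (-0.2932) + (-0.1288)) = 2.0188.
With S = 11 species, ln S = 2.3979, so J = 2.0188/2.3979 = 0.8419, i.e. 0.84 to 2 decimal places.

0.84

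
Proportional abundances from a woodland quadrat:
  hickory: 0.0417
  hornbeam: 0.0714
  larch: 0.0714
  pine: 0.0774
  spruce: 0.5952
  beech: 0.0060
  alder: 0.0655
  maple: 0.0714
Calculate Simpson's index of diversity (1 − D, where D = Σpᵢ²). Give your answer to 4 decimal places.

0.6184

D = 0.0417² + 0.0714² + 0.0714² + 0.0774² + 0.5952² + 0.006² + 0.0655² + 0.0714² = 0.001739 + 0.005098 + 0.005098 + 0.005991 + 0.354263 + 0.000036 + 0.004290 + 0.005098 = 0.381613 (working shown to 6 dp, full precision carried).
So 1 − D = 0.618387, i.e. 0.6184 to 4 decimal places.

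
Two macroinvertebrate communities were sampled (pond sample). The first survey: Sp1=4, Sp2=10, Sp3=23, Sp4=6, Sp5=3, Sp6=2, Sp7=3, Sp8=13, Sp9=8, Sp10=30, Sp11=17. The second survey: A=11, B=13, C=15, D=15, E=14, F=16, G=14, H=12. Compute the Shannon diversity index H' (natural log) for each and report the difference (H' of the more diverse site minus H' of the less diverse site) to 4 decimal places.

0.0206

The first survey: N=119, proportions 0.033613, 0.084034, 0.193277, 0.05042, 0.02521, 0.016807, 0.02521, 0.109244, 0.067227, 0.252101, 0.142857, giving H' = 2.093440 (working shown to 6 dp, full precision carried).
The second survey: N=110, proportions 0.1, 0.118182, 0.136364, 0.136364, 0.127273, 0.145455, 0.127273, 0.109091, giving H' = 2.072875.
Difference = |2.093440 − 2.072875| = 0.020565, i.e. 0.0206 to 4 decimal places.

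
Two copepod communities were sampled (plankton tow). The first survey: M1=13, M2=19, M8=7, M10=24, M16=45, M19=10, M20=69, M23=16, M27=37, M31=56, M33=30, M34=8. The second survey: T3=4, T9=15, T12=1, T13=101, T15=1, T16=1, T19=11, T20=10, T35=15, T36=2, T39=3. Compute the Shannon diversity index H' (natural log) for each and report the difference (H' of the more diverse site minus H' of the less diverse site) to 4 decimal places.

The first survey: N=334, proportions 0.038922, 0.056886, 0.020958, 0.071856, 0.134731, 0.02994, 0.206587, 0.047904, 0.110778, 0.167665, 0.08982, 0.023952, giving H' = 2.255096 (working shown to 6 dp, full precision carried).
The second survey: N=164, proportions 0.02439, 0.091463, 0.006098, 0.615854, 0.006098, 0.006098, 0.067073, 0.060976, 0.091463, 0.012195, 0.018293, giving H' = 1.398655.
Difference = |2.255096 − 1.398655| = 0.856441, i.e. 0.8564 to 4 decimal places.

0.8564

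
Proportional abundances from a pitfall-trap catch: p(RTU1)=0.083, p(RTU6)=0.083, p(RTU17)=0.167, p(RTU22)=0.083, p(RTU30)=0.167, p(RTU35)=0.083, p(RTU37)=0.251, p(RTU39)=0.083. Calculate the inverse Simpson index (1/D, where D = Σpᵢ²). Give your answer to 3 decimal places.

6.526

D = 0.083² + 0.083² + 0.167² + 0.083² + 0.167² + 0.083² + 0.251² + 0.083² = 0.0068890 + 0.0068890 + 0.0278890 + 0.0068890 + 0.0278890 + 0.0068890 + 0.0630010 + 0.0068890 = 0.1532240 (working shown to 7 dp, full precision carried).
So 1/D = 6.52639, i.e. 6.526 to 3 decimal places.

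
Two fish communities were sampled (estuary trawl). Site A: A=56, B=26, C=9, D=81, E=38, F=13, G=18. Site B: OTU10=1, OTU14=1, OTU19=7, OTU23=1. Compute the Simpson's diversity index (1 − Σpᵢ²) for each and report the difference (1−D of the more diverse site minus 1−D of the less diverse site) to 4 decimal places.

Site A: N=241, proportions 0.232365, 0.107884, 0.037344, 0.3361, 0.157676, 0.053942, 0.074689, giving 1−D = 0.786660 (working shown to 6 dp, full precision carried).
Site B: N=10, proportions 0.1, 0.1, 0.7, 0.1, giving 1−D = 0.480000.
Difference = |0.786660 − 0.480000| = 0.306660, i.e. 0.3067 to 4 decimal places.

0.3067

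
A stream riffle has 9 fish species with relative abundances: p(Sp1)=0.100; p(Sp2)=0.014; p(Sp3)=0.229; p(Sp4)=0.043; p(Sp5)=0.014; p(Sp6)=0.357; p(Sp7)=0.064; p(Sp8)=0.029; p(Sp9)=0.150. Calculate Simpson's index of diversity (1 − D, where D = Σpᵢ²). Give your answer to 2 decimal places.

D = 0.1² + 0.014² + 0.229² + 0.043² + 0.014² + 0.357² + 0.064² + 0.029² + 0.15² = 0.0100 + 0.0002 + 0.0524 + 0.0018 + 0.0002 + 0.1274 + 0.0041 + 0.0008 + 0.0225 = 0.2196 (working shown to 4 dp, full precision carried).
So 1 − D = 0.7804, i.e. 0.78 to 2 decimal places.

0.78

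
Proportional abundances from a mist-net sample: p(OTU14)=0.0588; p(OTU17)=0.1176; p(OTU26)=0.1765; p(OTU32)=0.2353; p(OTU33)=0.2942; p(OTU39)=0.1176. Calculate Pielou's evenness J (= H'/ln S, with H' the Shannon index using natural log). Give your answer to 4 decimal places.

0.9357

H' = −Σ pᵢ ln pᵢ = −((-0.166616) + (-0.251719) + (-0.306128) + (-0.340454) + (-0.359952) + (-0.251719)) = 1.676588 (working shown to 6 dp, full precision carried).
With S = 6 species, ln S = 1.791759, so J = 1.676588/1.791759 = 0.935722, i.e. 0.9357 to 4 decimal places.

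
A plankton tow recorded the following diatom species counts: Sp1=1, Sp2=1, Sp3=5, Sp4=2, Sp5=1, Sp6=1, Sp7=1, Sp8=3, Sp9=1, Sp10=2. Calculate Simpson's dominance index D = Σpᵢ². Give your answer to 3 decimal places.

Total N = 1+1+5+2+1+1+1+3+1+2 = 18, so the proportions are 0.05556, 0.05556, 0.27778, 0.11111, 0.05556, 0.05556, 0.05556, 0.16667, 0.05556, 0.11111 (working shown to 5 dp, full precision carried).
D = 0.05556² + 0.05556² + 0.27778² + 0.11111² + 0.05556² + 0.05556² + 0.05556² + 0.16667² + 0.05556² + 0.11111² = 0.00309 + 0.00309 + 0.07716 + 0.01235 + 0.00309 + 0.00309 + 0.00309 + 0.02778 + 0.00309 + 0.01235 = 0.14815.
To 3 decimal places, D = 0.148.

0.148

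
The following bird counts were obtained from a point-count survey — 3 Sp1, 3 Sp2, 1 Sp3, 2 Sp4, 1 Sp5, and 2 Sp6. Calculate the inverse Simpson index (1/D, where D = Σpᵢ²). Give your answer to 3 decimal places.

5.143

Total N = 3+3+1+2+1+2 = 12, so the proportions are 0.25, 0.25, 0.0833333, 0.1666667, 0.0833333, 0.1666667 (working shown to 7 dp, full precision carried).
D = 0.25² + 0.25² + 0.0833333² + 0.1666667² + 0.0833333² + 0.1666667² = 0.0625000 + 0.0625000 + 0.0069444 + 0.0277778 + 0.0069444 + 0.0277778 = 0.1944444.
So 1/D = 5.14286, i.e. 5.143 to 3 decimal places.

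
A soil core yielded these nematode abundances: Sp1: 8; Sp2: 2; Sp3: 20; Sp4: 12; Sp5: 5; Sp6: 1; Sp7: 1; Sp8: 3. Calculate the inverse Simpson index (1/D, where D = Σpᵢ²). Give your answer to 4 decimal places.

4.1728

Total N = 8+2+20+12+5+1+1+3 = 52, so the proportions are 0.15384615, 0.03846154, 0.38461538, 0.23076923, 0.09615385, 0.01923077, 0.01923077, 0.05769231 (working shown to 8 dp, full precision carried).
D = 0.15384615² + 0.03846154² + 0.38461538² + 0.23076923² + 0.09615385² + 0.01923077² + 0.01923077² + 0.05769231² = 0.02366864 + 0.00147929 + 0.14792899 + 0.05325444 + 0.00924556 + 0.00036982 + 0.00036982 + 0.00332840 = 0.23964497.
So 1/D = 4.172840, i.e. 4.1728 to 4 decimal places.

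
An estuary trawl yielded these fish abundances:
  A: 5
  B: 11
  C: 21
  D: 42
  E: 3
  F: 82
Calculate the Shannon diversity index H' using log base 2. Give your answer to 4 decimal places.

Total N = 5+11+21+42+3+82 = 164, so the proportions are 0.030488, 0.067073, 0.128049, 0.256098, 0.018293, 0.5 (working shown to 6 dp, full precision carried).
Each pᵢ log₂ pᵢ term: 0.030488×(-5.035624)=-0.153525, 0.067073×(-3.898120)=-0.261459, 0.128049×(-2.965235)=-0.379695, 0.256098×(-1.965235)=-0.503292, 0.018293×(-5.772590)=-0.105596, 0.5×(-1.000000)=-0.500000.
Sum = -1.903567, so H' = 1.9036.

1.9036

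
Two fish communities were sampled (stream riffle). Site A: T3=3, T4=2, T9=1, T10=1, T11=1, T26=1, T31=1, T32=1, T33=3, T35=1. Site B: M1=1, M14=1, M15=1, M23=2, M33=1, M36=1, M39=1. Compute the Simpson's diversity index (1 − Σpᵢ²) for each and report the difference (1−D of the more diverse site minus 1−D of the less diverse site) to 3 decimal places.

0.027

Site A: N=15, proportions 0.2, 0.13333, 0.06667, 0.06667, 0.06667, 0.06667, 0.06667, 0.06667, 0.2, 0.06667, giving 1−D = 0.87111 (working shown to 5 dp, full precision carried).
Site B: N=8, proportions 0.125, 0.125, 0.125, 0.25, 0.125, 0.125, 0.125, giving 1−D = 0.84375.
Difference = |0.87111 − 0.84375| = 0.02736, i.e. 0.027 to 3 decimal places.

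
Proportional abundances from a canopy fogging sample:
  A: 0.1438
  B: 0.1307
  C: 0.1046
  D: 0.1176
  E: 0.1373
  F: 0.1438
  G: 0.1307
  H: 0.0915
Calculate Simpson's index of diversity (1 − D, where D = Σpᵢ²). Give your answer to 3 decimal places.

0.872

D = 0.1438² + 0.1307² + 0.1046² + 0.1176² + 0.1373² + 0.1438² + 0.1307² + 0.0915² = 0.02068 + 0.01708 + 0.01094 + 0.01383 + 0.01885 + 0.02068 + 0.01708 + 0.00837 = 0.12752 (working shown to 5 dp, full precision carried).
So 1 − D = 0.87248, i.e. 0.872 to 3 decimal places.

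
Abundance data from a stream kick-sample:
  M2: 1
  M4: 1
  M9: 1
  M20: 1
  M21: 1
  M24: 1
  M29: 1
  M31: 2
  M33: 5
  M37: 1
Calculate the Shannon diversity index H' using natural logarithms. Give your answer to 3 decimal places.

2.079

Total N = 1+1+1+1+1+1+1+2+5+1 = 15, so the proportions are 0.06667, 0.06667, 0.06667, 0.06667, 0.06667, 0.06667, 0.06667, 0.13333, 0.33333, 0.06667 (working shown to 5 dp, full precision carried).
Each pᵢ ln pᵢ term: 0.06667×(-2.70805)=-0.18054, 0.06667×(-2.70805)=-0.18054, 0.06667×(-2.70805)=-0.18054, 0.06667×(-2.70805)=-0.18054, 0.06667×(-2.70805)=-0.18054, 0.06667×(-2.70805)=-0.18054, 0.06667×(-2.70805)=-0.18054, 0.13333×(-2.01490)=-0.26865, 0.33333×(-1.09861)=-0.36620, 0.06667×(-2.70805)=-0.18054.
Sum = -2.07915, so H' = 2.079.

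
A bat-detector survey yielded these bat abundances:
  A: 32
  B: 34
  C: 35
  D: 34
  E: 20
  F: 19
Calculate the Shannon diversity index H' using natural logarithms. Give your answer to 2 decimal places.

1.76

Total N = 32+34+35+34+20+19 = 174, so the proportions are 0.1839, 0.1954, 0.2011, 0.1954, 0.1149, 0.1092 (working shown to 4 dp, full precision carried).
Each pᵢ ln pᵢ term: 0.1839×(-1.6933)=-0.3114, 0.1954×(-1.6327)=-0.3190, 0.2011×(-1.6037)=-0.3226, 0.1954×(-1.6327)=-0.3190, 0.1149×(-2.1633)=-0.2487, 0.1092×(-2.2146)=-0.2418.
Sum = -1.7625, so H' = 1.76.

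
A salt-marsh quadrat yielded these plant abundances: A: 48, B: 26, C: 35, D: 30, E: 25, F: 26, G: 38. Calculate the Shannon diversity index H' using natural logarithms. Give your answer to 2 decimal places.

1.92

Total N = 48+26+35+30+25+26+38 = 228, so the proportions are 0.2105, 0.114, 0.1535, 0.1316, 0.1096, 0.114, 0.1667 (working shown to 4 dp, full precision carried).
Each pᵢ ln pᵢ term: 0.2105×(-1.5581)=-0.3280, 0.114×(-2.1712)=-0.2476, 0.1535×(-1.8740)=-0.2877, 0.1316×(-2.0281)=-0.2669, 0.1096×(-2.2105)=-0.2424, 0.114×(-2.1712)=-0.2476, 0.1667×(-1.7918)=-0.2986.
Sum = -1.9188, so H' = 1.92.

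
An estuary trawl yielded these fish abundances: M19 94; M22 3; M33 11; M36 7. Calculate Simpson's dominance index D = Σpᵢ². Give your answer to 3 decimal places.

Total N = 94+3+11+7 = 115, so the proportions are 0.81739, 0.02609, 0.09565, 0.06087 (working shown to 5 dp, full precision carried).
D = 0.81739² + 0.02609² + 0.09565² + 0.06087² = 0.66813 + 0.00068 + 0.00915 + 0.00371 = 0.68166.
To 3 decimal places, D = 0.682.

0.682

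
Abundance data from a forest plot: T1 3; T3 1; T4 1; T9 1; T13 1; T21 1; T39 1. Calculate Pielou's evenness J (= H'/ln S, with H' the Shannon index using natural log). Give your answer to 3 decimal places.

0.941

Total N = 3+1+1+1+1+1+1 = 9, so the proportions are 0.33333, 0.11111, 0.11111, 0.11111, 0.11111, 0.11111, 0.11111 (working shown to 5 dp, full precision carried).
H' = −Σ pᵢ ln pᵢ = −((-0.36620) + (-0.24414) + (-0.24414) + (-0.24414) + (-0.24414) + (-0.24414) + (-0.24414)) = 1.83102.
With S = 7 species, ln S = 1.94591, so J = 1.83102/1.94591 = 0.94096, i.e. 0.941 to 3 decimal places.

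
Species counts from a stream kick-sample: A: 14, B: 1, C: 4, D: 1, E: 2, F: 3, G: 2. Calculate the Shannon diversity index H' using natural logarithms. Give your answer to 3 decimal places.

1.497

Total N = 14+1+4+1+2+3+2 = 27, so the proportions are 0.51852, 0.03704, 0.14815, 0.03704, 0.07407, 0.11111, 0.07407 (working shown to 5 dp, full precision carried).
Each pᵢ ln pᵢ term: 0.51852×(-0.65678)=-0.34055, 0.03704×(-3.29584)=-0.12207, 0.14815×(-1.90954)=-0.28290, 0.03704×(-3.29584)=-0.12207, 0.07407×(-2.60269)=-0.19279, 0.11111×(-2.19722)=-0.24414, 0.07407×(-2.60269)=-0.19279.
Sum = -1.49730, so H' = 1.497.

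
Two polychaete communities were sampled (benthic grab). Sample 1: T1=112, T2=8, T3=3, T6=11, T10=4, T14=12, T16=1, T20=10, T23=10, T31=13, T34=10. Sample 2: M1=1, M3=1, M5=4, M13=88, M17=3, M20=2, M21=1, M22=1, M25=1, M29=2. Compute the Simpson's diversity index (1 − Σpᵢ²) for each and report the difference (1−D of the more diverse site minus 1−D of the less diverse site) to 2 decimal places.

Sample 1: N=194, proportions 0.5773, 0.0412, 0.0155, 0.0567, 0.0206, 0.0619, 0.0052, 0.0515, 0.0515, 0.067, 0.0515, giving 1−D = 0.6448 (working shown to 4 dp, full precision carried).
Sample 2: N=104, proportions 0.0096, 0.0096, 0.0385, 0.8462, 0.0288, 0.0192, 0.0096, 0.0096, 0.0096, 0.0192, giving 1−D = 0.2805.
Difference = |0.6448 − 0.2805| = 0.3643, i.e. 0.36 to 2 decimal places.

0.36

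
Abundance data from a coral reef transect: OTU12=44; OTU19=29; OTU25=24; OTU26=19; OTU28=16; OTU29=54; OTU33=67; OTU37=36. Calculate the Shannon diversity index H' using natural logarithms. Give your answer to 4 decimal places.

1.9749

Total N = 44+29+24+19+16+54+67+36 = 289, so the proportions are 0.152249, 0.100346, 0.083045, 0.065744, 0.055363, 0.186851, 0.231834, 0.124567 (working shown to 6 dp, full precision carried).
Each pᵢ ln pᵢ term: 0.152249×(-1.882237)=-0.286569, 0.100346×(-2.299131)=-0.230709, 0.083045×(-2.488373)=-0.206647, 0.065744×(-2.721988)=-0.178954, 0.055363×(-2.893838)=-0.160212, 0.186851×(-1.677443)=-0.313432, 0.231834×(-1.461734)=-0.338880, 0.124567×(-2.082908)=-0.259463.
Sum = -1.974865, so H' = 1.9749.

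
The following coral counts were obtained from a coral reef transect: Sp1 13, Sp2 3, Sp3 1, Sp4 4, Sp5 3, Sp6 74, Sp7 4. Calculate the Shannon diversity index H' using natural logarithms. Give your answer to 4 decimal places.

Total N = 13+3+1+4+3+74+4 = 102, so the proportions are 0.127451, 0.029412, 0.009804, 0.039216, 0.029412, 0.72549, 0.039216 (working shown to 6 dp, full precision carried).
Each pᵢ ln pᵢ term: 0.127451×(-2.060023)=-0.262552, 0.029412×(-3.526361)=-0.103716, 0.009804×(-4.624973)=-0.045343, 0.039216×(-3.238678)=-0.127007, 0.029412×(-3.526361)=-0.103716, 0.72549×(-0.320908)=-0.232815, 0.039216×(-3.238678)=-0.127007.
Sum = -1.002157, so H' = 1.0022.

1.0022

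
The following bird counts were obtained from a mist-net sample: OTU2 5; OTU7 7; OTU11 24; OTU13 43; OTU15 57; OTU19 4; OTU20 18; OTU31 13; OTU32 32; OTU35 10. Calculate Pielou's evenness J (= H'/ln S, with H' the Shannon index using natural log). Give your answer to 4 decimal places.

Total N = 5+7+24+43+57+4+18+13+32+10 = 213, so the proportions are 0.023474, 0.032864, 0.112676, 0.201878, 0.267606, 0.018779, 0.084507, 0.061033, 0.150235, 0.046948 (working shown to 6 dp, full precision carried).
H' = −Σ pᵢ ln pᵢ = −((-0.088072) + (-0.112243) + (-0.245999) + (-0.323023) + (-0.352769) + (-0.074648) + (-0.208810) + (-0.170669) + (-0.284778) + (-0.143601)) = 2.004611.
With S = 10 species, ln S = 2.302585, so J = 2.004611/2.302585 = 0.870592, i.e. 0.8706 to 4 decimal places.

0.8706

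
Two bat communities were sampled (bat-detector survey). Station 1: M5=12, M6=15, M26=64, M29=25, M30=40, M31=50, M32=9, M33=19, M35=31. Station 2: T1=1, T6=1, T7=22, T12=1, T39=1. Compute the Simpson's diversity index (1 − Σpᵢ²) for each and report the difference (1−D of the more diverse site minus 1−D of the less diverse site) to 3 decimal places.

0.571

Station 1: N=265, proportions 0.04528, 0.0566, 0.24151, 0.09434, 0.15094, 0.18868, 0.03396, 0.0717, 0.11698, giving 1−D = 0.84916 (working shown to 5 dp, full precision carried).
Station 2: N=26, proportions 0.03846, 0.03846, 0.84615, 0.03846, 0.03846, giving 1−D = 0.27811.
Difference = |0.84916 − 0.27811| = 0.57105, i.e. 0.571 to 3 decimal places.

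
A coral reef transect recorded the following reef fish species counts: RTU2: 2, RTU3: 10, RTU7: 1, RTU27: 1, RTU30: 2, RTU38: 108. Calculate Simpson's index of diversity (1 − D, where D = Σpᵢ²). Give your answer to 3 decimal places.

Total N = 2+10+1+1+2+108 = 124, so the proportions are 0.01613, 0.08065, 0.00806, 0.00806, 0.01613, 0.87097 (working shown to 5 dp, full precision carried).
D = 0.01613² + 0.08065² + 0.00806² + 0.00806² + 0.01613² + 0.87097² = 0.00026 + 0.00650 + 0.00007 + 0.00007 + 0.00026 + 0.75858 = 0.76574.
So 1 − D = 0.23426, i.e. 0.234 to 3 decimal places.

0.234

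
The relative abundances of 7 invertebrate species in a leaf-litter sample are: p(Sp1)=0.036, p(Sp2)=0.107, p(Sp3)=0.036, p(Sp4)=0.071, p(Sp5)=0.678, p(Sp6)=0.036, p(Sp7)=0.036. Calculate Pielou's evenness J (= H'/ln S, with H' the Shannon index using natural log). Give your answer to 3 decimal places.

H' = −Σ pᵢ ln pᵢ = −((-0.11967) + (-0.23914) + (-0.11967) + (-0.18780) + (-0.26348) + (-0.11967) + (-0.11967)) = 1.16910 (working shown to 5 dp, full precision carried).
With S = 7 species, ln S = 1.94591, so J = 1.16910/1.94591 = 0.60080, i.e. 0.601 to 3 decimal places.

0.601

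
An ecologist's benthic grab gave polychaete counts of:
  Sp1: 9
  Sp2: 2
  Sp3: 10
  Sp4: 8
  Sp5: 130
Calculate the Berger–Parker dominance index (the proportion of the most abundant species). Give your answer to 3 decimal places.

Total N = 9+2+10+8+130 = 159, so the proportions are 0.0566, 0.01258, 0.06289, 0.05031, 0.81761 (working shown to 5 dp, full precision carried).
The largest proportion is 0.81761, i.e. d = 0.818 to 3 decimal places.

0.818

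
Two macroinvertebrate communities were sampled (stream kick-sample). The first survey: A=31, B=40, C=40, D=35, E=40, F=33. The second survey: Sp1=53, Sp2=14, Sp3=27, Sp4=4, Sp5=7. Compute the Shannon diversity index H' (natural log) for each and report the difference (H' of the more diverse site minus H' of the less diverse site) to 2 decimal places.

0.52

The first survey: N=219, proportions 0.1416, 0.1826, 0.1826, 0.1598, 0.1826, 0.1507, giving H' = 1.7866 (working shown to 4 dp, full precision carried).
The second survey: N=105, proportions 0.5048, 0.1333, 0.2571, 0.0381, 0.0667, giving H' = 1.2680.
Difference = |1.7866 − 1.2680| = 0.5186, i.e. 0.52 to 2 decimal places.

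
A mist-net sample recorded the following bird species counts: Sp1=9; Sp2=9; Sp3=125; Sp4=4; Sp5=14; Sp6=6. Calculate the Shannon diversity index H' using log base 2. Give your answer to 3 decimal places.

Total N = 9+9+125+4+14+6 = 167, so the proportions are 0.05389, 0.05389, 0.7485, 0.02395, 0.08383, 0.03593 (working shown to 5 dp, full precision carried).
Each pᵢ log₂ pᵢ term: 0.05389×(-4.21378)=-0.22709, 0.05389×(-4.21378)=-0.22709, 0.7485×(-0.41792)=-0.31281, 0.02395×(-5.38370)=-0.12895, 0.08383×(-3.57635)=-0.29981, 0.03593×(-4.79874)=-0.17241.
Sum = -1.36817, so H' = 1.368.

1.368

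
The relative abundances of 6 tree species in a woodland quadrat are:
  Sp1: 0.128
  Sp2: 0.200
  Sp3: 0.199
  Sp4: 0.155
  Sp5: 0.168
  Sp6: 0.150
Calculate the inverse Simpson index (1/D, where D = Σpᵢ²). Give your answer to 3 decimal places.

D = 0.128² + 0.2² + 0.199² + 0.155² + 0.168² + 0.15² = 0.0163840 + 0.0400000 + 0.0396010 + 0.0240250 + 0.0282240 + 0.0225000 = 0.1707340 (working shown to 7 dp, full precision carried).
So 1/D = 5.85706, i.e. 5.857 to 3 decimal places.

5.857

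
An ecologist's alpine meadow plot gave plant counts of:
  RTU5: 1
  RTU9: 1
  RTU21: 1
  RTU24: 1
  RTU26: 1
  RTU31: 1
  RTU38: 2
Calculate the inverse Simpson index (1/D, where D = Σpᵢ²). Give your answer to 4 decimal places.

Total N = 1+1+1+1+1+1+2 = 8, so the proportions are 0.125, 0.125, 0.125, 0.125, 0.125, 0.125, 0.25 (working shown to 8 dp, full precision carried).
D = 0.125² + 0.125² + 0.125² + 0.125² + 0.125² + 0.125² + 0.25² = 0.01562500 + 0.01562500 + 0.01562500 + 0.01562500 + 0.01562500 + 0.01562500 + 0.06250000 = 0.15625000.
So 1/D = 6.400000, i.e. 6.4000 to 4 decimal places.

6.4000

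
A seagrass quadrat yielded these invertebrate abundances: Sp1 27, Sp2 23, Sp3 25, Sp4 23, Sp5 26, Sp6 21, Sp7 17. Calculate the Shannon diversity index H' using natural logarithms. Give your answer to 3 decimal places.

1.936

Total N = 27+23+25+23+26+21+17 = 162, so the proportions are 0.16667, 0.14198, 0.15432, 0.14198, 0.16049, 0.12963, 0.10494 (working shown to 5 dp, full precision carried).
Each pᵢ ln pᵢ term: 0.16667×(-1.79176)=-0.29863, 0.14198×(-1.95210)=-0.27715, 0.15432×(-1.86872)=-0.28838, 0.14198×(-1.95210)=-0.27715, 0.16049×(-1.82950)=-0.29362, 0.12963×(-2.04307)=-0.26484, 0.10494×(-2.25438)=-0.23657.
Sum = -1.93635, so H' = 1.936.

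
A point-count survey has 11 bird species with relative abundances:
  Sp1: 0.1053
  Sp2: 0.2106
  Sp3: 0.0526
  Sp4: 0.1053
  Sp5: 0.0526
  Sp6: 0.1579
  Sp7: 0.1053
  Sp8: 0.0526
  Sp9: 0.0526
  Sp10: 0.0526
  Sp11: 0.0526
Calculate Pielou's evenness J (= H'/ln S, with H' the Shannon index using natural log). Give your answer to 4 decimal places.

H' = −Σ pᵢ ln pᵢ = −((-0.237024) + (-0.328072) + (-0.154909) + (-0.237024) + (-0.154909) + (-0.291451) + (-0.237024) + (-0.154909) + (-0.154909) + (-0.154909) + (-0.154909)) = 2.260049 (working shown to 6 dp, full precision carried).
With S = 11 species, ln S = 2.397895, so J = 2.260049/2.397895 = 0.942514, i.e. 0.9425 to 4 decimal places.

0.9425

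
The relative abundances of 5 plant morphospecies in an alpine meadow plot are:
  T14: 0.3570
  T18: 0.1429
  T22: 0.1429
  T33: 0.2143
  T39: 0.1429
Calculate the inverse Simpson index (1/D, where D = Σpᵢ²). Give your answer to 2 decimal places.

4.26

D = 0.357² + 0.1429² + 0.1429² + 0.2143² + 0.1429² = 0.127449 + 0.020420 + 0.020420 + 0.045924 + 0.020420 = 0.234635 (working shown to 6 dp, full precision carried).
So 1/D = 4.2619, i.e. 4.26 to 2 decimal places.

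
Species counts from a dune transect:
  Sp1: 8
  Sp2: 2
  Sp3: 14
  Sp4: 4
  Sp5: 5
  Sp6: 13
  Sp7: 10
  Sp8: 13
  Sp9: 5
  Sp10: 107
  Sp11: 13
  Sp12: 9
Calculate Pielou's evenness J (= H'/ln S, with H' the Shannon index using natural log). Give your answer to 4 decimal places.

0.7120

Total N = 8+2+14+4+5+13+10+13+5+107+13+9 = 203, so the proportions are 0.039409, 0.009852, 0.068966, 0.019704, 0.024631, 0.064039, 0.049261, 0.064039, 0.024631, 0.527094, 0.064039, 0.044335 (working shown to 6 dp, full precision carried).
H' = −Σ pᵢ ln pᵢ = −((-0.127439) + (-0.045518) + (-0.184424) + (-0.077378) + (-0.091226) + (-0.175997) + (-0.148306) + (-0.175997) + (-0.091226) + (-0.337539) + (-0.175997) + (-0.138147)) = 1.769192.
With S = 12 species, ln S = 2.484907, so J = 1.769192/2.484907 = 0.711975, i.e. 0.7120 to 4 decimal places.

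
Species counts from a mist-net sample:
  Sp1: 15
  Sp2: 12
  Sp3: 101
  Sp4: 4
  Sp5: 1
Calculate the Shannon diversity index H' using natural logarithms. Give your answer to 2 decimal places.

Total N = 15+12+101+4+1 = 133, so the proportions are 0.1128, 0.0902, 0.7594, 0.0301, 0.0075 (working shown to 4 dp, full precision carried).
Each pᵢ ln pᵢ term: 0.1128×(-2.1823)=-0.2461, 0.0902×(-2.4054)=-0.2170, 0.7594×(-0.2752)=-0.2090, 0.0301×(-3.5041)=-0.1054, 0.0075×(-4.8903)=-0.0368.
Sum = -0.8143, so H' = 0.81.

0.81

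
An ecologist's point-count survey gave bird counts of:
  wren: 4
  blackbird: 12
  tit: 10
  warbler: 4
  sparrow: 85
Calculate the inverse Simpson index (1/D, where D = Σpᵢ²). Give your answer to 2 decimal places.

1.76

Total N = 4+12+10+4+85 = 115, so the proportions are 0.03478, 0.10435, 0.08696, 0.03478, 0.73913 (working shown to 5 dp, full precision carried).
D = 0.03478² + 0.10435² + 0.08696² + 0.03478² + 0.73913² = 0.00121 + 0.01089 + 0.00756 + 0.00121 + 0.54631 = 0.56718.
So 1/D = 1.7631, i.e. 1.76 to 2 decimal places.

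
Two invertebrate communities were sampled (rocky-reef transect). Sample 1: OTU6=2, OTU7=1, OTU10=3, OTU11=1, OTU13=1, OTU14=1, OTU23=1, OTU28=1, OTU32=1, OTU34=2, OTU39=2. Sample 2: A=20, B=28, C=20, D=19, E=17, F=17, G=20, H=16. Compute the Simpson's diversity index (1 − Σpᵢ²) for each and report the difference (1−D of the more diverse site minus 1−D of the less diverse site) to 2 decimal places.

Sample 1: N=16, proportions 0.125, 0.0625, 0.1875, 0.0625, 0.0625, 0.0625, 0.0625, 0.0625, 0.0625, 0.125, 0.125, giving 1−D = 0.8906 (working shown to 4 dp, full precision carried).
Sample 2: N=157, proportions 0.1274, 0.1783, 0.1274, 0.121, 0.1083, 0.1083, 0.1274, 0.1019, giving 1−D = 0.8710.
Difference = |0.8906 − 0.8710| = 0.0196, i.e. 0.02 to 2 decimal places.

0.02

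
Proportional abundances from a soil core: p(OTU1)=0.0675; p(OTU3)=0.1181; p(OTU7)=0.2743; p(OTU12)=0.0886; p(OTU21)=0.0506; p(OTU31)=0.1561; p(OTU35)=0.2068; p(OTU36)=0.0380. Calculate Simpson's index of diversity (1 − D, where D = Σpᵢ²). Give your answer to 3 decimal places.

0.827

D = 0.0675² + 0.1181² + 0.2743² + 0.0886² + 0.0506² + 0.1561² + 0.2068² + 0.038² = 0.00456 + 0.01395 + 0.07524 + 0.00785 + 0.00256 + 0.02437 + 0.04277 + 0.00144 = 0.17273 (working shown to 5 dp, full precision carried).
So 1 − D = 0.82727, i.e. 0.827 to 3 decimal places.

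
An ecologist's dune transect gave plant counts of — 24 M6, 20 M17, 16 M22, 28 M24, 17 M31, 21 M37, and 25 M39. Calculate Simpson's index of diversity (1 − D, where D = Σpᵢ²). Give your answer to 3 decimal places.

0.852

Total N = 24+20+16+28+17+21+25 = 151, so the proportions are 0.15894, 0.13245, 0.10596, 0.18543, 0.11258, 0.13907, 0.16556 (working shown to 5 dp, full precision carried).
D = 0.15894² + 0.13245² + 0.10596² + 0.18543² + 0.11258² + 0.13907² + 0.16556² = 0.02526 + 0.01754 + 0.01123 + 0.03438 + 0.01267 + 0.01934 + 0.02741 = 0.14784.
So 1 − D = 0.85216, i.e. 0.852 to 3 decimal places.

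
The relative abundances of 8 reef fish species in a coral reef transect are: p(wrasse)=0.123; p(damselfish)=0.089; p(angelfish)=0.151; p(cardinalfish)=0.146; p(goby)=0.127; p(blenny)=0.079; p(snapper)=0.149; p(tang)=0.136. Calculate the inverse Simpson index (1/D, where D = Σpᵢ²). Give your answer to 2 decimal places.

7.68

D = 0.123² + 0.089² + 0.151² + 0.146² + 0.127² + 0.079² + 0.149² + 0.136² = 0.015129 + 0.007921 + 0.022801 + 0.021316 + 0.016129 + 0.006241 + 0.022201 + 0.018496 = 0.130234 (working shown to 6 dp, full precision carried).
So 1/D = 7.6785, i.e. 7.68 to 2 decimal places.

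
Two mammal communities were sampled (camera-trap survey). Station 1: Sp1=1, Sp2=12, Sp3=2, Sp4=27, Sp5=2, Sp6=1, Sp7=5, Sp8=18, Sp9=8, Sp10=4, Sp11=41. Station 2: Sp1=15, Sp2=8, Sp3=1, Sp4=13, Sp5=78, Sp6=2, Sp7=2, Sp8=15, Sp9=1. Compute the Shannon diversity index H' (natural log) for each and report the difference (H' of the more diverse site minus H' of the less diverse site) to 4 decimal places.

Station 1: N=121, proportions 0.008264, 0.099174, 0.016529, 0.22314, 0.016529, 0.008264, 0.041322, 0.14876, 0.066116, 0.033058, 0.338843, giving H' = 1.852897 (working shown to 6 dp, full precision carried).
Station 2: N=135, proportions 0.111111, 0.059259, 0.007407, 0.096296, 0.577778, 0.014815, 0.014815, 0.111111, 0.007407, giving H' = 1.395517.
Difference = |1.852897 − 1.395517| = 0.457380, i.e. 0.4574 to 4 decimal places.

0.4574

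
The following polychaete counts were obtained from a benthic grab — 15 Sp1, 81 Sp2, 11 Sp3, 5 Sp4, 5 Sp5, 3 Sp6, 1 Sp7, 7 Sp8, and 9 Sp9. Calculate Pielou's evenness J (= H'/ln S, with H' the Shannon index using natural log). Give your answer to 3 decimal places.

0.659

Total N = 15+81+11+5+5+3+1+7+9 = 137, so the proportions are 0.10949, 0.59124, 0.08029, 0.0365, 0.0365, 0.0219, 0.0073, 0.05109, 0.06569 (working shown to 5 dp, full precision carried).
H' = −Σ pᵢ ln pᵢ = −((-0.24218) + (-0.31072) + (-0.20250) + (-0.12082) + (-0.12082) + (-0.08368) + (-0.03591) + (-0.15196) + (-0.17887)) = 1.44747.
With S = 9 species, ln S = 2.19722, so J = 1.44747/2.19722 = 0.65877, i.e. 0.659 to 3 decimal places.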